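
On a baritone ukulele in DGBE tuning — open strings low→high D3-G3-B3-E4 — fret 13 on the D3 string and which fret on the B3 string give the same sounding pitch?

Fret 13 on D3 is MIDI 50 + 13 = 63 (D#4). On the B3 string (open MIDI 59), that pitch is 63 − 59 = fret 4.

4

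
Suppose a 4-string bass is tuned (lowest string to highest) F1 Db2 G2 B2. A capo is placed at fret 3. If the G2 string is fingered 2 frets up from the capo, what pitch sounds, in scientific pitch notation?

C3

The capo raises the open G2 by 3 semitones to Bb2; fretting 2 more gives G2 + 3 + 2 = G2 + 5 semitones = C3.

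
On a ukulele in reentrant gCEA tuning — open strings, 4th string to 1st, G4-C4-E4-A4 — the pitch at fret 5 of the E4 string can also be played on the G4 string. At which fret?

E4 at fret 5 is E4 + 5 semitones = A4.
The open G4 string is 3 semitones above the open E4, so the same pitch on the G4 string lies at fret 5 − 3 = 2.

2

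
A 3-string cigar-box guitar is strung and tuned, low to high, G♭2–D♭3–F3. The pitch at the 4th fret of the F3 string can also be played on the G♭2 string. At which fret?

F3 at fret 4 is F3 + 4 semitones = A3.
The open G♭2 string is 11 semitones below the open F3, so the same pitch on the G♭2 string lies at fret 4 + 11 = 15.

15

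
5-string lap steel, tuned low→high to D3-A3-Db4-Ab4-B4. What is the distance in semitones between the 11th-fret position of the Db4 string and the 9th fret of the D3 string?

13 semitones

Db4 at fret 11 → C5 (MIDI 72); D3 at fret 9 → B3 (MIDI 59).
72 − 59 = 13, so the two pitches are 13 semitones apart, with C5 the higher.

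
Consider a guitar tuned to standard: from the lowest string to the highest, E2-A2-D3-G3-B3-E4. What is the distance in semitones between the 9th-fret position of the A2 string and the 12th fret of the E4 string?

A2 at fret 9 → F#3 (MIDI 54); E4 at fret 12 → E5 (MIDI 76).
54 − 76 = -22, so the two pitches are 22 semitones apart, with E5 the higher.

22 semitones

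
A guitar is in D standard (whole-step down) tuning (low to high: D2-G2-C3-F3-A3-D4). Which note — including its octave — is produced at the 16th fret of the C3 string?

E4

C3 is MIDI 48. Adding 16 gives 64, which is E4.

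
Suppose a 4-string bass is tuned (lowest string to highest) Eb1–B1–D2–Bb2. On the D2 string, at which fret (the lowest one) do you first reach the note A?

From D2, count semitones up the chromatic scale until reaching A: D–Eb–E–F–Gb–G–Ab–A — 7 steps.

7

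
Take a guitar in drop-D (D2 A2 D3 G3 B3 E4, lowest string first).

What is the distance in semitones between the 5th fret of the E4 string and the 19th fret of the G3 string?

5 semitones

E4 at fret 5 → A4 (MIDI 69); G3 at fret 19 → D5 (MIDI 74).
69 − 74 = -5, so the two pitches are 5 semitones apart, with D5 the higher.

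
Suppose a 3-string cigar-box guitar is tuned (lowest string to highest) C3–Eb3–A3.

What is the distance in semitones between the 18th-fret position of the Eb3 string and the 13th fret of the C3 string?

Eb3 at fret 18 → A4 (MIDI 69); C3 at fret 13 → Db4 (MIDI 61).
69 − 61 = 8, so the two pitches are 8 semitones apart, with A4 the higher.

8 semitones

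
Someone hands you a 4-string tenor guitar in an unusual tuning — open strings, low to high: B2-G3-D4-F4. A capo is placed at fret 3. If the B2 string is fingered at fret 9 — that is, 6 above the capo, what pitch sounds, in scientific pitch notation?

The capo raises the open B2 by 3 semitones to D3; fretting 6 more gives B2 + 3 + 6 = B2 + 9 semitones = A♭3.
(Also written G♯.)

A♭3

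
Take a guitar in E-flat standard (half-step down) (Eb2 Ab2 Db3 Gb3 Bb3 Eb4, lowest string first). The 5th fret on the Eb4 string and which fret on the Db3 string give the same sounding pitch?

Fret 5 on Eb4 is MIDI 63 + 5 = 68 (Ab4). On the Db3 string (open MIDI 49), that pitch is 68 − 49 = fret 19.

19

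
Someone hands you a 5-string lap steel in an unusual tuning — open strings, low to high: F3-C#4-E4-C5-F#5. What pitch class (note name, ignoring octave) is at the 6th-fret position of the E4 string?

The open E4 string plus 6 semitones: E–F–F#–G–G#–A–A#.

A#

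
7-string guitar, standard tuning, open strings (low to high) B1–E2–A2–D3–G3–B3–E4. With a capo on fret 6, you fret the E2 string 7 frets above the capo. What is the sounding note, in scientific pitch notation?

The capo raises the open E2 by 6 semitones to A#2; fretting 7 more gives E2 + 6 + 7 = E2 + 13 semitones = F3.

F3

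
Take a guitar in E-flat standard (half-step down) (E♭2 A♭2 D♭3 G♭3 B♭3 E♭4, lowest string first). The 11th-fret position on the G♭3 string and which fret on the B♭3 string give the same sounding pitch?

7

G♭3 at fret 11 is G♭3 + 11 semitones = F4.
The open B♭3 string is 4 semitones above the open G♭3, so the same pitch on the B♭3 string lies at fret 11 − 4 = 7.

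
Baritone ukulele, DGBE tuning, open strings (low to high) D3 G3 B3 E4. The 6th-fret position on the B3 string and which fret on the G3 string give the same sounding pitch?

10

B3 at fret 6 is B3 + 6 semitones = F4.
The open G3 string is 4 semitones below the open B3, so the same pitch on the G3 string lies at fret 6 + 4 = 10.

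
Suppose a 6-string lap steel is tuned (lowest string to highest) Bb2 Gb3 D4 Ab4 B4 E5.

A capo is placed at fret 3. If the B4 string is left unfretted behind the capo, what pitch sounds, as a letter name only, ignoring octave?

The capo raises the open B4 by 3 semitones to D5; fretting 0 more gives B4 + 3 + 0 = B4 + 3 semitones, landing on D.

D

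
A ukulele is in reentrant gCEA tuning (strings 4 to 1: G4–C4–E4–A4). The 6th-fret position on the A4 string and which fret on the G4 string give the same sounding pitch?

8

A4 at fret 6 is A4 + 6 semitones = D#5.
The open G4 string is 2 semitones below the open A4, so the same pitch on the G4 string lies at fret 6 + 2 = 8.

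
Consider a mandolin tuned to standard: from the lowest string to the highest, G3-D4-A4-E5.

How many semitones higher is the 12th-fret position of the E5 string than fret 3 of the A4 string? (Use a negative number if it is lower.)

16 semitones

E5 at fret 12 → E6 (MIDI 88); A4 at fret 3 → C5 (MIDI 72).
88 − 72 = 16, so the two pitches are 16 semitones apart.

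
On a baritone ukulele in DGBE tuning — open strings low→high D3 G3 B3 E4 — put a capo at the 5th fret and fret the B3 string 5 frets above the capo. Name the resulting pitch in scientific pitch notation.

A4

The capo raises the open B3 by 5 semitones to E4; fretting 5 more gives B3 + 5 + 5 = B3 + 10 semitones = A4.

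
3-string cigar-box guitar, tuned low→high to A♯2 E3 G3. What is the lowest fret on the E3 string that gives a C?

From E3, count semitones up the chromatic scale until reaching C: E–F–F#–G–G#–A–A#–B–C — 8 steps.

8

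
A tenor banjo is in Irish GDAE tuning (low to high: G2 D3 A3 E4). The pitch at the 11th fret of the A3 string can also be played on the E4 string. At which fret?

A3 at fret 11 is A3 + 11 semitones = G♯4.
The open E4 string is 7 semitones above the open A3, so the same pitch on the E4 string lies at fret 11 − 7 = 4.

4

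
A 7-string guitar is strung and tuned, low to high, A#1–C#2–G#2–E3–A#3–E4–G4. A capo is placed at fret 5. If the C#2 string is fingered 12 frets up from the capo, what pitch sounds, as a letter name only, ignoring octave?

F#

The capo raises the open C#2 by 5 semitones to F#2; fretting 12 more gives C#2 + 5 + 12 = C#2 + 17 semitones, landing on F#.
(Also written Gb.)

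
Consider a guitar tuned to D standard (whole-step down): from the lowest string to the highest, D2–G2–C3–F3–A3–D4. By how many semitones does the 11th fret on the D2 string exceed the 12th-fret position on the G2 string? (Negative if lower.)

-6 semitones

D2 at fret 11 → C#3 (MIDI 49); G2 at fret 12 → G3 (MIDI 55).
49 − 55 = -6, so the two pitches are 6 semitones apart.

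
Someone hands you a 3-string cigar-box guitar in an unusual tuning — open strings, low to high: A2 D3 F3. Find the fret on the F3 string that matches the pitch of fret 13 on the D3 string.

10

D3 at fret 13 is D3 + 13 semitones = D#4.
The open F3 string is 3 semitones above the open D3, so the same pitch on the F3 string lies at fret 13 − 3 = 10.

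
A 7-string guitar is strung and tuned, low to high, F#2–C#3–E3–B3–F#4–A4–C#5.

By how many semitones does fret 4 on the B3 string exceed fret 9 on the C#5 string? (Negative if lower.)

B3 at fret 4 → D#4 (MIDI 63); C#5 at fret 9 → A#5 (MIDI 82).
63 − 82 = -19, so the two pitches are 19 semitones apart.

-19 semitones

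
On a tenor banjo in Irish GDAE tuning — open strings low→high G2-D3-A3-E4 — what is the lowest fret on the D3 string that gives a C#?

11

From D3, count semitones up the chromatic scale until reaching C#: D–D#–E–F–…–B–C–C# — 11 steps.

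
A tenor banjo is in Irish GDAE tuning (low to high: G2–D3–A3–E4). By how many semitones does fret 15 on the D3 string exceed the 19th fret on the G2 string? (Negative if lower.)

3 semitones

D3 at fret 15 → F4 (MIDI 65); G2 at fret 19 → D4 (MIDI 62).
65 − 62 = 3, so the two pitches are 3 semitones apart.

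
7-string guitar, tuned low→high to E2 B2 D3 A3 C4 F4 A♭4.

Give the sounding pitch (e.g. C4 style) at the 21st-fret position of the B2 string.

Each fret is one semitone, so B2 + 21 = A♭4.
(Equivalently spelled G♯4.)

A♭4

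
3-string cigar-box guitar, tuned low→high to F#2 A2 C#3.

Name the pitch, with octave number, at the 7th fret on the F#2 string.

Each fret is one semitone, so F#2 + 7 = C#3.
(Equivalently spelled Db3.)

C#3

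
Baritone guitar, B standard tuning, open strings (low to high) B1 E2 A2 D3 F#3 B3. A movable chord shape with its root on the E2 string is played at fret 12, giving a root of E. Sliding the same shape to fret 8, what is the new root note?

Moving from fret 12 to fret 8 shifts the root by -4 semitones.
E down 4 semitones is C.

C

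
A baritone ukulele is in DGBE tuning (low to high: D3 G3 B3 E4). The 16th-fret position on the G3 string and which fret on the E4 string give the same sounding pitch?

G3 at fret 16 is G3 + 16 semitones = B4.
The open E4 string is 9 semitones above the open G3, so the same pitch on the E4 string lies at fret 16 − 9 = 7.

7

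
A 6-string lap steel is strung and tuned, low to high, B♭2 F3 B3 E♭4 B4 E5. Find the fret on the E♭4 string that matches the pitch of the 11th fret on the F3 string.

1

F3 at fret 11 is F3 + 11 semitones = E4.
The open E♭4 string is 10 semitones above the open F3, so the same pitch on the E♭4 string lies at fret 11 − 10 = 1.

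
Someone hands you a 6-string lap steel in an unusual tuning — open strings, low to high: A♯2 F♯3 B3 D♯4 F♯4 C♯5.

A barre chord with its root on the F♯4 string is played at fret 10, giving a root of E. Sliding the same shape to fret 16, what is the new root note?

A♯

Moving from fret 10 to fret 16 shifts the root by 6 semitones.
E up 6 semitones is A♯.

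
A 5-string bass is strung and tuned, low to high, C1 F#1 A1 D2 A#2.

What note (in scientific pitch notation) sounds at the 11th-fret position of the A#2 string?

A3

Each fret is one semitone, so A#2 + 11 = A3.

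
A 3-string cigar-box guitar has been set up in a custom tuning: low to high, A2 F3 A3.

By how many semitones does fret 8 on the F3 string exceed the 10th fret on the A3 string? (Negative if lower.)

-6 semitones

F3 at fret 8 → C♯4 (MIDI 61); A3 at fret 10 → G4 (MIDI 67).
61 − 67 = -6, so the two pitches are 6 semitones apart.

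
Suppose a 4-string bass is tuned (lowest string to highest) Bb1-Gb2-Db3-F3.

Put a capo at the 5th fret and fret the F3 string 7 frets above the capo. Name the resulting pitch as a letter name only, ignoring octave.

The capo raises the open F3 by 5 semitones to Bb3; fretting 7 more gives F3 + 5 + 7 = F3 + 12 semitones, landing on F.

F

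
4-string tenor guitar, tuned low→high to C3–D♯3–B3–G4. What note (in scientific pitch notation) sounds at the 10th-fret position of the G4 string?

Each fret is one semitone, so G4 + 10 = F5.

F5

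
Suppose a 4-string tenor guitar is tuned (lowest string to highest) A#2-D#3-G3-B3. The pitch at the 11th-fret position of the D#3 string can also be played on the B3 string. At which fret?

D#3 at fret 11 is D#3 + 11 semitones = D4.
The open B3 string is 8 semitones above the open D#3, so the same pitch on the B3 string lies at fret 11 − 8 = 3.

3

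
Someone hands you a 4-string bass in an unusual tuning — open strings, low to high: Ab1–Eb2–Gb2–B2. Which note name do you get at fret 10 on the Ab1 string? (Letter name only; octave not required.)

Gb

Each fret is one semitone, so Ab1 + 10 = Gb.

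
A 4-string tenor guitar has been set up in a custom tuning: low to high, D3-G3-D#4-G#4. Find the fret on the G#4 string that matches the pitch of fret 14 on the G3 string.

Fret 14 on G3 is MIDI 55 + 14 = 69 (A4). On the G#4 string (open MIDI 68), that pitch is 69 − 68 = fret 1.

1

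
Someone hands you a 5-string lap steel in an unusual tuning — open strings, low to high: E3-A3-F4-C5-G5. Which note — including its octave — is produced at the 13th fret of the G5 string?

Ab6

The open G5 string plus 13 semitones: G–Ab–A–Bb–…–Gb–G–Ab.
The walk passes from B into C once, so the octave number goes from 5 to 6.
(Equivalently spelled G#6.)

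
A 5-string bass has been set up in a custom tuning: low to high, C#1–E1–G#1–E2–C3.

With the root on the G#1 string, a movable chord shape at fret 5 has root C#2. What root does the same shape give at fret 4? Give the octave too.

C2

Moving from fret 5 to fret 4 shifts the root by -1 semitone.
C#2 down 1 semitone is C2.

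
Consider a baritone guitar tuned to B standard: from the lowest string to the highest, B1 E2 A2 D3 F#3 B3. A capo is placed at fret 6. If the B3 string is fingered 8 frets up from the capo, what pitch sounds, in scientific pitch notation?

C#5

The capo raises the open B3 by 6 semitones to F4; fretting 8 more gives B3 + 6 + 8 = B3 + 14 semitones = C#5.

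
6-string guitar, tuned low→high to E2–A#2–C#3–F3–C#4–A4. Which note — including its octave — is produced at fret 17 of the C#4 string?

F#5

Each fret is one semitone, so C#4 + 17 = F#5.
(Equivalently spelled Gb5.)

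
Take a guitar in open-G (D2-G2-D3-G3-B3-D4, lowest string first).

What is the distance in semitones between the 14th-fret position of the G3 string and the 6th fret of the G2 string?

G3 at fret 14 → A4 (MIDI 69); G2 at fret 6 → C#3 (MIDI 49).
69 − 49 = 20, so the two pitches are 20 semitones apart, with A4 the higher.

20 semitones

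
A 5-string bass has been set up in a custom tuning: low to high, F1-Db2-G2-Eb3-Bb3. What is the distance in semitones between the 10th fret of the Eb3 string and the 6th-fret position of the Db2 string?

Eb3 at fret 10 → Db4 (MIDI 61); Db2 at fret 6 → G2 (MIDI 43).
61 − 43 = 18, so the two pitches are 18 semitones apart, with Db4 the higher.

18 semitones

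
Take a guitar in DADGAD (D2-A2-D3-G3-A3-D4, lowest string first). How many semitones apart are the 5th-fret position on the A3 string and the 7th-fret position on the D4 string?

7 semitones

A3 at fret 5 → D4 (MIDI 62); D4 at fret 7 → A4 (MIDI 69).
62 − 69 = -7, so the two pitches are 7 semitones apart, with A4 the higher.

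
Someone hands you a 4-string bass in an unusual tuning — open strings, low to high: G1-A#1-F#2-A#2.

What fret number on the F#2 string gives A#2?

A#2 is 4 semitones above the open F#2 (F#–G–G#–A–A#), so it sits at fret 4.

4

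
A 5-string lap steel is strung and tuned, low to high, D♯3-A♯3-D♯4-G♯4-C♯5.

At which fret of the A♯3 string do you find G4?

G4 is 9 semitones above the open A♯3 (A#–B–C–C#–D–D#–E–F–F#–G), so it sits at fret 9.

9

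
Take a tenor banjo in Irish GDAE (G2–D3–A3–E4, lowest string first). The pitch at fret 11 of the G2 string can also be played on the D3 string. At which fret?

4

Fret 11 on G2 is MIDI 43 + 11 = 54 (F#3). On the D3 string (open MIDI 50), that pitch is 54 − 50 = fret 4.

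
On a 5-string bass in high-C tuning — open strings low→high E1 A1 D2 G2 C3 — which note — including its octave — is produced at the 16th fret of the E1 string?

Each fret is one semitone, so E1 + 16 = G♯2.

G♯2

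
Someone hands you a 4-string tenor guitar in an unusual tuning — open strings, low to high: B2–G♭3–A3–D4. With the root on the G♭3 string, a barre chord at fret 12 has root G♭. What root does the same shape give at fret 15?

A

Moving from fret 12 to fret 15 shifts the root by 3 semitones.
G♭ up 3 semitones is A.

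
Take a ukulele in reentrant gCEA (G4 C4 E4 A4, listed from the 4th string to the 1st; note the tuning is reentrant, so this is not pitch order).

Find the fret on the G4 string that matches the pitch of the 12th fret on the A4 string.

14

A4 at fret 12 is A4 + 12 semitones = A5.
The open G4 string is 2 semitones below the open A4, so the same pitch on the G4 string lies at fret 12 + 2 = 14.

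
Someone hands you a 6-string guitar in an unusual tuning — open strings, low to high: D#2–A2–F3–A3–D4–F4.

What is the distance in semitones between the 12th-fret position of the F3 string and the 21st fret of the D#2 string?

F3 at fret 12 → F4 (MIDI 65); D#2 at fret 21 → C4 (MIDI 60).
65 − 60 = 5, so the two pitches are 5 semitones apart, with F4 the higher.

5 semitones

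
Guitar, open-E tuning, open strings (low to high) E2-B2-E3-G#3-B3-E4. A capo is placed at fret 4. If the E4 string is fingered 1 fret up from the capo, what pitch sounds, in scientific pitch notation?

The capo raises the open E4 by 4 semitones to G#4; fretting 1 more gives E4 + 4 + 1 = E4 + 5 semitones = A4.

A4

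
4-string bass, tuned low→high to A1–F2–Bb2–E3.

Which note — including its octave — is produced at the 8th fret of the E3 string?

Each fret is one semitone, so E3 + 8 = C4.

C4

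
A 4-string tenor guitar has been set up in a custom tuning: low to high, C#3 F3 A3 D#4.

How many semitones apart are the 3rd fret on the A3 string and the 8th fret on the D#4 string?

A3 at fret 3 → C4 (MIDI 60); D#4 at fret 8 → B4 (MIDI 71).
60 − 71 = -11, so the two pitches are 11 semitones apart, with B4 the higher.

11 semitones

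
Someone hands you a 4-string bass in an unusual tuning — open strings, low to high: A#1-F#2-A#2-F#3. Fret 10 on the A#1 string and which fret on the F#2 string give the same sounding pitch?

2

Fret 10 on A#1 is MIDI 34 + 10 = 44 (G#2). On the F#2 string (open MIDI 42), that pitch is 44 − 42 = fret 2.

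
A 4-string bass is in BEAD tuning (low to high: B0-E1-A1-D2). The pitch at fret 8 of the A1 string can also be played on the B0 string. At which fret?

18

Fret 8 on A1 is MIDI 33 + 8 = 41 (F2). On the B0 string (open MIDI 23), that pitch is 41 − 23 = fret 18.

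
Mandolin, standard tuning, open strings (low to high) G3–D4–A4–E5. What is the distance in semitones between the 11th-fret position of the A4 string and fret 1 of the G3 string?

A4 at fret 11 → G#5 (MIDI 80); G3 at fret 1 → G#3 (MIDI 56).
80 − 56 = 24, so the two pitches are 24 semitones apart, with G#5 the higher.

24 semitones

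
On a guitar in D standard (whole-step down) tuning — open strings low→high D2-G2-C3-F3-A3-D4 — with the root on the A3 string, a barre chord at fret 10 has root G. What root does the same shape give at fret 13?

Moving from fret 10 to fret 13 shifts the root by 3 semitones.
G up 3 semitones is A#.

A#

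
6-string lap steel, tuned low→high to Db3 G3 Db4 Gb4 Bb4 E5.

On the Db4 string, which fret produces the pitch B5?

B5 is 22 semitones above the open Db4 (Db–D–Eb–E–…–A–Bb–B), so it sits at fret 22.

22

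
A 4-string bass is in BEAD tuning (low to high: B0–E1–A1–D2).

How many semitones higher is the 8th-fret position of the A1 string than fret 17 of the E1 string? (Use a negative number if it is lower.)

-4 semitones

A1 at fret 8 → F2 (MIDI 41); E1 at fret 17 → A2 (MIDI 45).
41 − 45 = -4, so the two pitches are 4 semitones apart.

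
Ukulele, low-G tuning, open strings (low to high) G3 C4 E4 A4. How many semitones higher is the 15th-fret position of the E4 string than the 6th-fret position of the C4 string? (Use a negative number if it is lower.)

13 semitones

E4 at fret 15 → G5 (MIDI 79); C4 at fret 6 → F♯4 (MIDI 66).
79 − 66 = 13, so the two pitches are 13 semitones apart.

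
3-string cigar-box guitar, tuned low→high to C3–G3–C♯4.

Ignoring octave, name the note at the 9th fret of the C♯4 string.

A♯

Each fret is one semitone, so C♯4 + 9 = A♯.
(Equivalently spelled B♭.)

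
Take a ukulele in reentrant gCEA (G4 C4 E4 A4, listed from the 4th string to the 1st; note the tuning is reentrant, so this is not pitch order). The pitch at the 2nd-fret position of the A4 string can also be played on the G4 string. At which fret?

A4 at fret 2 is A4 + 2 semitones = B4.
The open G4 string is 2 semitones below the open A4, so the same pitch on the G4 string lies at fret 2 + 2 = 4.

4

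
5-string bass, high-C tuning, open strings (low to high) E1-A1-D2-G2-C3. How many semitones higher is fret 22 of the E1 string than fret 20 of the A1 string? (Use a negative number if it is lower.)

E1 at fret 22 → D3 (MIDI 50); A1 at fret 20 → F3 (MIDI 53).
50 − 53 = -3, so the two pitches are 3 semitones apart.

-3 semitones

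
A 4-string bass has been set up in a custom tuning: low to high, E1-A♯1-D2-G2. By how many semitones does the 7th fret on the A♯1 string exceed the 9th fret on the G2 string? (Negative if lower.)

-11 semitones

A♯1 at fret 7 → F2 (MIDI 41); G2 at fret 9 → E3 (MIDI 52).
41 − 52 = -11, so the two pitches are 11 semitones apart.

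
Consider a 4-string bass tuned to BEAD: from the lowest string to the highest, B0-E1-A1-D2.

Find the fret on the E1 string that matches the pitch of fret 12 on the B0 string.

7

B0 at fret 12 is B0 + 12 semitones = B1.
The open E1 string is 5 semitones above the open B0, so the same pitch on the E1 string lies at fret 12 − 5 = 7.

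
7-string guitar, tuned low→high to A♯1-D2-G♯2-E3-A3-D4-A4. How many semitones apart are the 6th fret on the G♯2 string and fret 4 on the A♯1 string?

12 semitones

G♯2 at fret 6 → D3 (MIDI 50); A♯1 at fret 4 → D2 (MIDI 38).
50 − 38 = 12, so the two pitches are 12 semitones apart, with D3 the higher.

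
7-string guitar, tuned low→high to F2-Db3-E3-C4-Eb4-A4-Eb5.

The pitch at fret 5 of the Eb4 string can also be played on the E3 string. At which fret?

16

Eb4 at fret 5 is Eb4 + 5 semitones = Ab4.
The open E3 string is 11 semitones below the open Eb4, so the same pitch on the E3 string lies at fret 5 + 11 = 16.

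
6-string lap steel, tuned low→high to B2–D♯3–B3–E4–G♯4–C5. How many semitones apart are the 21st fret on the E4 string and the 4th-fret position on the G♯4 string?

13 semitones

E4 at fret 21 → C♯6 (MIDI 85); G♯4 at fret 4 → C5 (MIDI 72).
85 − 72 = 13, so the two pitches are 13 semitones apart, with C♯6 the higher.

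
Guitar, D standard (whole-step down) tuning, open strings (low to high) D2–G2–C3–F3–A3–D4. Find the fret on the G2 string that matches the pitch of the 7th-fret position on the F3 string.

17

Fret 7 on F3 is MIDI 53 + 7 = 60 (C4). On the G2 string (open MIDI 43), that pitch is 60 − 43 = fret 17.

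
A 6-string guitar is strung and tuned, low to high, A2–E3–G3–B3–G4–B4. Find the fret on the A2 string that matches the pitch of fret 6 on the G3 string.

16

G3 at fret 6 is G3 + 6 semitones = C#4.
The open A2 string is 10 semitones below the open G3, so the same pitch on the A2 string lies at fret 6 + 10 = 16.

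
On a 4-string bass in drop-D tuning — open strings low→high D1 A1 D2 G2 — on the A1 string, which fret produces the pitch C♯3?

16

C♯3 is 16 semitones above the open A1 (A–A#–B–C–…–B–C–C#), so it sits at fret 16.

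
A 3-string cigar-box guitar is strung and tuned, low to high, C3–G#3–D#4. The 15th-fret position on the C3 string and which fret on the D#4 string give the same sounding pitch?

Fret 15 on C3 is MIDI 48 + 15 = 63 (D#4). On the D#4 string (open MIDI 63), that pitch is 63 − 63 = fret 0.

0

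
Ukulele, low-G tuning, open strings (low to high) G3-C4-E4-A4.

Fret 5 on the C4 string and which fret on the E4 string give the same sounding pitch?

C4 at fret 5 is C4 + 5 semitones = F4.
The open E4 string is 4 semitones above the open C4, so the same pitch on the E4 string lies at fret 5 − 4 = 1.

1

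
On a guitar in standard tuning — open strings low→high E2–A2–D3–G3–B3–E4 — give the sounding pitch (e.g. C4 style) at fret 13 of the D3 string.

Each fret is one semitone, so D3 + 13 = D#4.
(Equivalently spelled Eb4.)

D#4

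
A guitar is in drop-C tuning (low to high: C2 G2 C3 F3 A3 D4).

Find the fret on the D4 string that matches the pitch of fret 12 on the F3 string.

3

F3 at fret 12 is F3 + 12 semitones = F4.
The open D4 string is 9 semitones above the open F3, so the same pitch on the D4 string lies at fret 12 − 9 = 3.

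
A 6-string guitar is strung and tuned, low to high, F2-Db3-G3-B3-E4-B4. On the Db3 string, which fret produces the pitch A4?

20

A4 is 20 semitones above the open Db3 (Db–D–Eb–E–…–G–Ab–A), so it sits at fret 20.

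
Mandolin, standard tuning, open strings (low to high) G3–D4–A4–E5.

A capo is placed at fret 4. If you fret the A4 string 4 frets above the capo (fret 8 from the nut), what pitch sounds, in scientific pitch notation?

F5

The capo raises the open A4 by 4 semitones to C#5; fretting 4 more gives A4 + 4 + 4 = A4 + 8 semitones = F5.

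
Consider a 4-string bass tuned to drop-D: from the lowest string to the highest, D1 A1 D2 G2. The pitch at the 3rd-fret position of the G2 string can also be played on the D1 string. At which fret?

G2 at fret 3 is G2 + 3 semitones = A#2.
The open D1 string is 17 semitones below the open G2, so the same pitch on the D1 string lies at fret 3 + 17 = 20.

20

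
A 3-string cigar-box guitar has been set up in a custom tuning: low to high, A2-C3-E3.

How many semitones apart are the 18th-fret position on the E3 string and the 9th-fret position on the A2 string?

16 semitones

E3 at fret 18 → B♭4 (MIDI 70); A2 at fret 9 → G♭3 (MIDI 54).
70 − 54 = 16, so the two pitches are 16 semitones apart, with B♭4 the higher.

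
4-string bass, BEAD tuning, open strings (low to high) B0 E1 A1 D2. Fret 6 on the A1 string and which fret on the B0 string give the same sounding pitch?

Fret 6 on A1 is MIDI 33 + 6 = 39 (D♯2). On the B0 string (open MIDI 23), that pitch is 39 − 23 = fret 16.

16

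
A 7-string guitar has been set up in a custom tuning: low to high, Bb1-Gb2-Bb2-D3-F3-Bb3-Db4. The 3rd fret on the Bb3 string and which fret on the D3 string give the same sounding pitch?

Bb3 at fret 3 is Bb3 + 3 semitones = Db4.
The open D3 string is 8 semitones below the open Bb3, so the same pitch on the D3 string lies at fret 3 + 8 = 11.

11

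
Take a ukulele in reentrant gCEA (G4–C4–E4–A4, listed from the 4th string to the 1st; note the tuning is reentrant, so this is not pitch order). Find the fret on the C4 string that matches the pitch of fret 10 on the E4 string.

Fret 10 on E4 is MIDI 64 + 10 = 74 (D5). On the C4 string (open MIDI 60), that pitch is 74 − 60 = fret 14.

14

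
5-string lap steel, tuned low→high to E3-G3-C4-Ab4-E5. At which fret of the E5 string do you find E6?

12

E6 is 12 semitones above the open E5 (E–F–Gb–G–…–D–Eb–E), so it sits at fret 12.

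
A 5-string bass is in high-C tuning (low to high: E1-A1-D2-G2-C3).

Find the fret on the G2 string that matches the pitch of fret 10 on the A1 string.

A1 at fret 10 is A1 + 10 semitones = G2.
The open G2 string is 10 semitones above the open A1, so the same pitch on the G2 string lies at fret 10 − 10 = 0.

0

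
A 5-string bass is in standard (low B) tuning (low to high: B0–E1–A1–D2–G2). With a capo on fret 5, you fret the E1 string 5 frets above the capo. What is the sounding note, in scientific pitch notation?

The capo raises the open E1 by 5 semitones to A1; fretting 5 more gives E1 + 5 + 5 = E1 + 10 semitones = D2.

D2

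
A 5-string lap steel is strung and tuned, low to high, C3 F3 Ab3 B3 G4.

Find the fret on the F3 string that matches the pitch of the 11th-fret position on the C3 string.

C3 at fret 11 is C3 + 11 semitones = B3.
The open F3 string is 5 semitones above the open C3, so the same pitch on the F3 string lies at fret 11 − 5 = 6.

6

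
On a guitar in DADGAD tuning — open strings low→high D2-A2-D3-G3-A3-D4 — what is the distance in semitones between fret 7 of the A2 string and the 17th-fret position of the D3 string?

15 semitones

A2 at fret 7 → E3 (MIDI 52); D3 at fret 17 → G4 (MIDI 67).
52 − 67 = -15, so the two pitches are 15 semitones apart, with G4 the higher.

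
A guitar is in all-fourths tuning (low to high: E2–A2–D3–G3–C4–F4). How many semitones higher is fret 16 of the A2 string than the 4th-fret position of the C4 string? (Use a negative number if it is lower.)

A2 at fret 16 → C♯4 (MIDI 61); C4 at fret 4 → E4 (MIDI 64).
61 − 64 = -3, so the two pitches are 3 semitones apart.

-3 semitones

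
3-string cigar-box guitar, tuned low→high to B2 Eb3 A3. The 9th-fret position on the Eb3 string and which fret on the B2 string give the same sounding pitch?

13

Fret 9 on Eb3 is MIDI 51 + 9 = 60 (C4). On the B2 string (open MIDI 47), that pitch is 60 − 47 = fret 13.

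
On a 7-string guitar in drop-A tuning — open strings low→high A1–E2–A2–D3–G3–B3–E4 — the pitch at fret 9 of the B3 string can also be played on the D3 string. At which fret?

B3 at fret 9 is B3 + 9 semitones = G#4.
The open D3 string is 9 semitones below the open B3, so the same pitch on the D3 string lies at fret 9 + 9 = 18.

18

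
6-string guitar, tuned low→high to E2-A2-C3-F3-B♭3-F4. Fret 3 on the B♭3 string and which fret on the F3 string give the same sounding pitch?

Fret 3 on B♭3 is MIDI 58 + 3 = 61 (D♭4). On the F3 string (open MIDI 53), that pitch is 61 − 53 = fret 8.

8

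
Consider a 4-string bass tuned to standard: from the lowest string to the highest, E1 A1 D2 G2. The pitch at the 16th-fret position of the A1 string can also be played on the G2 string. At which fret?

6

Fret 16 on A1 is MIDI 33 + 16 = 49 (C#3). On the G2 string (open MIDI 43), that pitch is 49 − 43 = fret 6.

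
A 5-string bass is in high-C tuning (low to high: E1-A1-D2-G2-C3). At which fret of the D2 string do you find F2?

3

F2 is 3 semitones above the open D2 (D–D#–E–F), so it sits at fret 3.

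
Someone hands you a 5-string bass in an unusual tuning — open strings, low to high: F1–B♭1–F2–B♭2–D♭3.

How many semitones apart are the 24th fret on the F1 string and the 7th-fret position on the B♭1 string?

F1 at fret 24 → F3 (MIDI 53); B♭1 at fret 7 → F2 (MIDI 41).
53 − 41 = 12, so the two pitches are 12 semitones apart, with F3 the higher.

12 semitones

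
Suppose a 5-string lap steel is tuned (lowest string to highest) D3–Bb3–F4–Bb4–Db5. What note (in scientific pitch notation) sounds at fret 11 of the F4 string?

E5

The open F4 string plus 11 semitones: F–Gb–G–Ab–…–D–Eb–E.
The walk passes from B into C once, so the octave number goes from 4 to 5.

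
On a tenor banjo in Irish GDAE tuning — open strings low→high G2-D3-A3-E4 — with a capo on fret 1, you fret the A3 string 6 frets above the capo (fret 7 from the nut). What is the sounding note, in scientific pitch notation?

The capo raises the open A3 by 1 semitone to A#3; fretting 6 more gives A3 + 1 + 6 = A3 + 7 semitones = E4.

E4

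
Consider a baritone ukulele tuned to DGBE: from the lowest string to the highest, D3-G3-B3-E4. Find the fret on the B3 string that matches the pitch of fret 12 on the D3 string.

3

Fret 12 on D3 is MIDI 50 + 12 = 62 (D4). On the B3 string (open MIDI 59), that pitch is 62 − 59 = fret 3.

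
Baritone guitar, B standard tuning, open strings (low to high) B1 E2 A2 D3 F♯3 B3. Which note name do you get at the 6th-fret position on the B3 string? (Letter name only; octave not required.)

F

The open B3 string plus 6 semitones: B–C–C#–D–D#–E–F.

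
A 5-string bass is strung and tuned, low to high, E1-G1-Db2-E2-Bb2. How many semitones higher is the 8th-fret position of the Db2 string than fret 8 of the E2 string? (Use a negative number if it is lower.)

Db2 at fret 8 → A2 (MIDI 45); E2 at fret 8 → C3 (MIDI 48).
45 − 48 = -3, so the two pitches are 3 semitones apart.

-3 semitones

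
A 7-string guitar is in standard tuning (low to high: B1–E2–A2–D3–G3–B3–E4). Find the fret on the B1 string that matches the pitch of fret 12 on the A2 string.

Fret 12 on A2 is MIDI 45 + 12 = 57 (A3). On the B1 string (open MIDI 35), that pitch is 57 − 35 = fret 22.

22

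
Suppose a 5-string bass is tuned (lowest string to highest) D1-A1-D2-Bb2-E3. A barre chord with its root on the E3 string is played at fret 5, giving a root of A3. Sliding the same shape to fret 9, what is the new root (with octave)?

Db4

Moving from fret 5 to fret 9 shifts the root by 4 semitones.
A3 up 4 semitones is Db4.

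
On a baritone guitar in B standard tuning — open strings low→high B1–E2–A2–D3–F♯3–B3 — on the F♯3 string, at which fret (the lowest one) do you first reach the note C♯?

7

From F♯3, count semitones up the chromatic scale until reaching C♯: F#–G–G#–A–A#–B–C–C# — 7 steps.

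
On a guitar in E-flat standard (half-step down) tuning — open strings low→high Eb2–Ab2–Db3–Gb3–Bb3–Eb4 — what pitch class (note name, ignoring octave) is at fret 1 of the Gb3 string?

G

Each fret is one semitone, so Gb3 + 1 = G.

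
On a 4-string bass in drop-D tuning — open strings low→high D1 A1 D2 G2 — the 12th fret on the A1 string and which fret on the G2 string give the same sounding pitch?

Fret 12 on A1 is MIDI 33 + 12 = 45 (A2). On the G2 string (open MIDI 43), that pitch is 45 − 43 = fret 2.

2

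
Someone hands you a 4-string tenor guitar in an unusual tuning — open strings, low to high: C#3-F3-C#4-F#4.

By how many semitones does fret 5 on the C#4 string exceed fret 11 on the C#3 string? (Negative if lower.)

C#4 at fret 5 → F#4 (MIDI 66); C#3 at fret 11 → C4 (MIDI 60).
66 − 60 = 6, so the two pitches are 6 semitones apart.

6 semitones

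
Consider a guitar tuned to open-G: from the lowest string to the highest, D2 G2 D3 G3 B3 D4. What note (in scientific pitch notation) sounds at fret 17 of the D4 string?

G5

Each fret is one semitone, so D4 + 17 = G5.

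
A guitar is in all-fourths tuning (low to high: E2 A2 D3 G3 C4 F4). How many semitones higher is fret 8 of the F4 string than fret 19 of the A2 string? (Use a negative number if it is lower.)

9 semitones

F4 at fret 8 → C♯5 (MIDI 73); A2 at fret 19 → E4 (MIDI 64).
73 − 64 = 9, so the two pitches are 9 semitones apart.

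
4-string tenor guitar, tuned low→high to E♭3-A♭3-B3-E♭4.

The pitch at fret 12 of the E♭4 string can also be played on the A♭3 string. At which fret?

19

E♭4 at fret 12 is E♭4 + 12 semitones = E♭5.
The open A♭3 string is 7 semitones below the open E♭4, so the same pitch on the A♭3 string lies at fret 12 + 7 = 19.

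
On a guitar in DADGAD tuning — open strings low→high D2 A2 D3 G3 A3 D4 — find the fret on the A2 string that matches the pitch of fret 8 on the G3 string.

G3 at fret 8 is G3 + 8 semitones = D#4.
The open A2 string is 10 semitones below the open G3, so the same pitch on the A2 string lies at fret 8 + 10 = 18.

18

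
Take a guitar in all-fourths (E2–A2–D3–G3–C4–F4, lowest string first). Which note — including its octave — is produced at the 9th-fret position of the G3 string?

The open G3 string plus 9 semitones: G–G#–A–A#–B–C–C#–D–D#–E.
The walk passes from B into C once, so the octave number goes from 3 to 4.

E4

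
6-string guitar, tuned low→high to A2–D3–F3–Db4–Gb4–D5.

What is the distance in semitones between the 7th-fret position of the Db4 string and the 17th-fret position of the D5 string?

Db4 at fret 7 → Ab4 (MIDI 68); D5 at fret 17 → G6 (MIDI 91).
68 − 91 = -23, so the two pitches are 23 semitones apart, with G6 the higher.

23 semitones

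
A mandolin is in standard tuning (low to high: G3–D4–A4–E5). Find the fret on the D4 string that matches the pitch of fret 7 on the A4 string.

14

A4 at fret 7 is A4 + 7 semitones = E5.
The open D4 string is 7 semitones below the open A4, so the same pitch on the D4 string lies at fret 7 + 7 = 14.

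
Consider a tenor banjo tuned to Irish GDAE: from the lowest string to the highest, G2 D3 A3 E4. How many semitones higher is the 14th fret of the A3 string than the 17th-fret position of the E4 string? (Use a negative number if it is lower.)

-10 semitones

A3 at fret 14 → B4 (MIDI 71); E4 at fret 17 → A5 (MIDI 81).
71 − 81 = -10, so the two pitches are 10 semitones apart.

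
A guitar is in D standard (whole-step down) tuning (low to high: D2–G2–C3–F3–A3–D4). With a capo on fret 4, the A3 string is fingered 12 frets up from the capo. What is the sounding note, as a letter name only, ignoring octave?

The capo raises the open A3 by 4 semitones to C♯4; fretting 12 more gives A3 + 4 + 12 = A3 + 16 semitones, landing on C♯.
(Also written D♭.)

C♯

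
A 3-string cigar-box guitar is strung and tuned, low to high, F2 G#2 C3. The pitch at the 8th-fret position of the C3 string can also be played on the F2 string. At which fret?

15

Fret 8 on C3 is MIDI 48 + 8 = 56 (G#3). On the F2 string (open MIDI 41), that pitch is 56 − 41 = fret 15.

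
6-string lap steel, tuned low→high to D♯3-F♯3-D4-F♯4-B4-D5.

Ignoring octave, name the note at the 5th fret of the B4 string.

B4 is MIDI 71. Adding 5 gives 76; 76 mod 12 = 4, i.e. E.

E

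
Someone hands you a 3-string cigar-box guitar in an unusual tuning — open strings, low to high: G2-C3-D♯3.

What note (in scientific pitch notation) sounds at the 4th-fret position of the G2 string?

B2

The open G2 string plus 4 semitones: G–G#–A–A#–B.
No B→C boundary is crossed, so the octave stays at 2.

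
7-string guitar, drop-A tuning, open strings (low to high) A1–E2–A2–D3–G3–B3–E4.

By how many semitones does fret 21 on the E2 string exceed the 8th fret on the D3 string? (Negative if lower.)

3 semitones

E2 at fret 21 → C♯4 (MIDI 61); D3 at fret 8 → A♯3 (MIDI 58).
61 − 58 = 3, so the two pitches are 3 semitones apart.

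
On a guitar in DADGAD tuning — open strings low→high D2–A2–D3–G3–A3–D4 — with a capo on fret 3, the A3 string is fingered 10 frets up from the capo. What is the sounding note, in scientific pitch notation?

A#4

The capo raises the open A3 by 3 semitones to C4; fretting 10 more gives A3 + 3 + 10 = A3 + 13 semitones = A#4.
(Also written Bb.)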